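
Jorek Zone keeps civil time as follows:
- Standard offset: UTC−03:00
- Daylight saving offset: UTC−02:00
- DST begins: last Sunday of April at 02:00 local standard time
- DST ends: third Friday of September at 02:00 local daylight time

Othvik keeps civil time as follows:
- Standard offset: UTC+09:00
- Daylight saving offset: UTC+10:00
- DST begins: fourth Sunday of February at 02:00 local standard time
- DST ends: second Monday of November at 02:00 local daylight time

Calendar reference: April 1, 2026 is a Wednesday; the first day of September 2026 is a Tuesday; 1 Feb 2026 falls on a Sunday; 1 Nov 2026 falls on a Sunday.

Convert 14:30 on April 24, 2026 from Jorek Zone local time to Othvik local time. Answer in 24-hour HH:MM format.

03:30

1 April 2026 is a Wednesday, so Sundays fall on 5, 12, 19, 26; the last is April 26.
1 September 2026 is a Tuesday, so the first Friday is September 4 and the third is September 18.
April 24, 2026 is outside the daylight-saving period (26 April – 18 September), so Jorek Zone is on standard time, UTC−03:00.
14:30 Jorek Zone + 3h = 17:30 UTC.
1 February 2026 is a Sunday, so the first Sunday is February 1 and the fourth is February 22.
1 November 2026 is a Sunday, so the first Monday is November 2 and the second is November 9.
At the standard offset (UTC+09:00), 17:30 UTC + 9h = 02:30 Othvik standard time (rolling into the next day, 25 April 2026).
The standard-time date in Othvik, April 25, 2026, lies within the daylight-saving period (22 February – 9 November), so Othvik is on daylight time, UTC+10:00.
17:30 UTC + 10h = 03:30 Othvik (rolling into the next day, 25 April 2026).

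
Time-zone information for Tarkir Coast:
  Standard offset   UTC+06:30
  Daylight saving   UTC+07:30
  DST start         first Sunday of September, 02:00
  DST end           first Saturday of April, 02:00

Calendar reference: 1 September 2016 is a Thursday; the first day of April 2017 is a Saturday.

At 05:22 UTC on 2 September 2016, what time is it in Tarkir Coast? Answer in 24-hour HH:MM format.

1 September 2016 is a Thursday, so the first Sunday is September 4.
1 April 2017 is a Saturday, so the first Saturday is April 1.
At the standard offset (UTC+06:30), 05:22 UTC + 6h30m = 11:52 Tarkir Coast standard time.
The standard-time date in Tarkir Coast, 2 September 2016, does not fall between 4 September 2016 and 1 April 2017, so daylight saving is not in effect and Tarkir Coast is at UTC+06:30.
05:22 UTC + 6h30m = 11:52 local.

11:52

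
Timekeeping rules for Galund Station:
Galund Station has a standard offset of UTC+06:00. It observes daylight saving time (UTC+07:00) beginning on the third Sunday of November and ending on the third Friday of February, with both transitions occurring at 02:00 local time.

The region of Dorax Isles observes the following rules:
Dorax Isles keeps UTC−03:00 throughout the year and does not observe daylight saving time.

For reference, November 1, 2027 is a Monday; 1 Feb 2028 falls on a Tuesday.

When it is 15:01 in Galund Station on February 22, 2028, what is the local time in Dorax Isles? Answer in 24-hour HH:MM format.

06:01

1 November 2027 is a Monday, so the first Sunday is November 7 and the third is November 21.
1 February 2028 is a Tuesday, so the first Friday is February 4 and the third is February 18.
February 22, 2028 does not fall between 21 November 2027 and 18 February 2028, so daylight saving is not in effect and Galund Station is at UTC+06:00.
15:01 Galund Station − 6h = 09:01 UTC.
Dorax Isles stays on UTC−03:00 all year.
09:01 UTC − 3h = 06:01 Dorax Isles.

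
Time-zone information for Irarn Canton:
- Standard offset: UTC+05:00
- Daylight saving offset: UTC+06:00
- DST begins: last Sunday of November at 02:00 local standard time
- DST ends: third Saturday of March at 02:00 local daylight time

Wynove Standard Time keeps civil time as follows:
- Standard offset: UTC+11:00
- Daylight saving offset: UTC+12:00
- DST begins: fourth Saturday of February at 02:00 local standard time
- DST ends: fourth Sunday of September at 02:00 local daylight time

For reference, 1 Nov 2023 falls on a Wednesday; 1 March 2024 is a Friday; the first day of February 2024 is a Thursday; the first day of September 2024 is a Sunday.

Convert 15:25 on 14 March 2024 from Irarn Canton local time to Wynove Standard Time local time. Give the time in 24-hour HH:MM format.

1 November 2023 is a Wednesday, so Sundays fall on 5, 12, 19, 26; the last is November 26.
1 March 2024 is a Friday, so the first Saturday is March 2 and the third is March 16.
14 March 2024 lies within the daylight-saving period (26 November 2023 – 16 March 2024), so Irarn Canton is on daylight time, UTC+06:00.
15:25 Irarn Canton − 6h = 09:25 UTC.
1 February 2024 is a Thursday, so the first Saturday is February 3 and the fourth is February 24.
1 September 2024 is a Sunday, so the first Sunday is September 1 and the fourth is September 22.
At the standard offset (UTC+11:00), 09:25 UTC + 11h = 20:25 Wynove Standard Time standard time.
The standard-time date in Wynove Standard Time, 14 March 2024, falls between 24 February and 22 September, so daylight saving is in effect and Wynove Standard Time is at UTC+12:00.
09:25 UTC + 12h = 21:25 Wynove Standard Time.

21:25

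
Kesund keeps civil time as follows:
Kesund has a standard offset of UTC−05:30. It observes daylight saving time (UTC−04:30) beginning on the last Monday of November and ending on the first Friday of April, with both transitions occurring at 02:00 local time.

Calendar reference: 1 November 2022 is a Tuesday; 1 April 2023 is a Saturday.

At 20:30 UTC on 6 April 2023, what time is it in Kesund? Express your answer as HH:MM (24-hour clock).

16:00

1 November 2022 is a Tuesday, so Mondays fall on 7, 14, 21, 28; the last is November 28.
1 April 2023 is a Saturday, so the first Friday is April 7.
At the standard offset (UTC−05:30), 20:30 UTC − 5h30m = 15:00 Kesund standard time.
Daylight saving runs 28 November 2022 – 7 April 2023; the standard-time date in Kesund, 6 April 2023, is inside that window, so Kesund is at UTC−04:30.
20:30 UTC − 4h30m = 16:00 local.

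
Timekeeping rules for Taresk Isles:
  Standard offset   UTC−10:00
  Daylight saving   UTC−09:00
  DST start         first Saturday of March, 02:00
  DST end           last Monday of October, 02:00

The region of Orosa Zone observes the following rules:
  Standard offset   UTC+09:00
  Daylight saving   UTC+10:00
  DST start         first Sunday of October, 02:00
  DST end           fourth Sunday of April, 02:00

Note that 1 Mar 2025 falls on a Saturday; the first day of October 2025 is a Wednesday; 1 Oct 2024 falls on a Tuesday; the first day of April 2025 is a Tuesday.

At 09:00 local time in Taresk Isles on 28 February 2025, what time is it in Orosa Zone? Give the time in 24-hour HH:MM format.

1 March 2025 is a Saturday, so the first Saturday is March 1.
1 October 2025 is a Wednesday, so Mondays fall on 6, 13, 20, 27; the last is October 27.
28 February 2025 is outside the daylight-saving period (1 March – 27 October), so Taresk Isles is on standard time, UTC−10:00.
09:00 Taresk Isles + 10h = 19:00 UTC.
1 October 2024 is a Tuesday, so the first Sunday is October 6.
1 April 2025 is a Tuesday, so the first Sunday is April 6 and the fourth is April 27.
At the standard offset (UTC+09:00), 19:00 UTC + 9h = 04:00 Orosa Zone standard time (rolling into the next day, 1 March 2025).
The standard-time date in Orosa Zone, 1 March 2025, lies within the daylight-saving period (6 October 2024 – 27 April 2025), so Orosa Zone is on daylight time, UTC+10:00.
19:00 UTC + 10h = 05:00 Orosa Zone (rolling into the next day, 1 March 2025).

05:00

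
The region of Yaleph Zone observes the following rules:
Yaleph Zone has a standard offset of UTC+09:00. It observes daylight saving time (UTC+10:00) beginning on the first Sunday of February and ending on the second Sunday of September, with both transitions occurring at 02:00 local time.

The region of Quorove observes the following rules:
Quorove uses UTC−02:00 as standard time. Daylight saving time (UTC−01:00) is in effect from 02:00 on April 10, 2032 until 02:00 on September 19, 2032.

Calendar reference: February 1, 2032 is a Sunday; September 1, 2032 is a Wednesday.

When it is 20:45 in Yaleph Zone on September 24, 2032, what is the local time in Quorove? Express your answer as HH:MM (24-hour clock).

09:45

1 February 2032 is a Sunday, so the first Sunday is February 1.
1 September 2032 is a Wednesday, so the first Sunday is September 5 and the second is September 12.
September 24, 2032 is outside the daylight-saving period (1 February – 12 September), so Yaleph Zone is on standard time, UTC+09:00.
20:45 Yaleph Zone − 9h = 11:45 UTC.
At the standard offset (UTC−02:00), 11:45 UTC − 2h = 09:45 Quorove standard time.
The standard-time date in Quorove, September 24, 2032, does not fall between 10 April and 19 September, so daylight saving is not in effect and Quorove is at UTC−02:00.
11:45 UTC − 2h = 09:45 Quorove.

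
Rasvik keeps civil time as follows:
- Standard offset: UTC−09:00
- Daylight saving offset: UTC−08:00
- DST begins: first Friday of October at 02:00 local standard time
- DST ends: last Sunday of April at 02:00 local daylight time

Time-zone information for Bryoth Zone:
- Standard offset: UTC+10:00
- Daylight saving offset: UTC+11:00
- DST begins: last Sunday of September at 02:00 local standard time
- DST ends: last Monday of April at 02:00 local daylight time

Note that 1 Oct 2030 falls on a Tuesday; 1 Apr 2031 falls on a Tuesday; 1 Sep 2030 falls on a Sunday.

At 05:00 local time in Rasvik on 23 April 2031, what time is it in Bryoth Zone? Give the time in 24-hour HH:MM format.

00:00

1 October 2030 is a Tuesday, so the first Friday is October 4.
1 April 2031 is a Tuesday, so Sundays fall on 6, 13, 20, 27; the last is April 27.
23 April 2031 lies within the daylight-saving period (4 October 2030 – 27 April 2031), so Rasvik is on daylight time, UTC−08:00.
05:00 Rasvik + 8h = 13:00 UTC.
1 September 2030 is a Sunday, so Sundays fall on 1, 8, 15, 22, 29; the last is September 29.
1 April 2031 is a Tuesday, so Mondays fall on 7, 14, 21, 28; the last is April 28.
At the standard offset (UTC+10:00), 13:00 UTC + 10h = 23:00 Bryoth Zone standard time.
The standard-time date in Bryoth Zone, 23 April 2031, falls between 29 September 2030 and 28 April 2031, so daylight saving is in effect and Bryoth Zone is at UTC+11:00.
13:00 UTC + 11h = 00:00 Bryoth Zone (rolling into the next day, 24 April 2031).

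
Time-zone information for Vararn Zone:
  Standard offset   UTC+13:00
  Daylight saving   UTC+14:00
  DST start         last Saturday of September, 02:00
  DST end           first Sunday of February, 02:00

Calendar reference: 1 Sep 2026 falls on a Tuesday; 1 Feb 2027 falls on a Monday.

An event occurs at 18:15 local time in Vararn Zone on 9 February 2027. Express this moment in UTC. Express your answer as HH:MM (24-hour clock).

05:15

1 September 2026 is a Tuesday, so Saturdays fall on 5, 12, 19, 26; the last is September 26.
1 February 2027 is a Monday, so the first Sunday is February 7.
9 February 2027 is outside the daylight-saving period (26 September 2026 – 7 February 2027), so Vararn Zone is on standard time, UTC+13:00.
18:15 local − 13h = 05:15 UTC.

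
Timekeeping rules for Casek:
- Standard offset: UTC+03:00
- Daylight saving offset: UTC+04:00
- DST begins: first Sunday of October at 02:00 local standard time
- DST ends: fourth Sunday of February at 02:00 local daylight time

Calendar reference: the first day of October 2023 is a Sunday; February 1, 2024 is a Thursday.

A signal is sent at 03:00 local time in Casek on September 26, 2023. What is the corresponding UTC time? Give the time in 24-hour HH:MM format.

1 October 2023 is a Sunday, so the first Sunday is October 1.
1 February 2024 is a Thursday, so the first Sunday is February 4 and the fourth is February 25.
September 26, 2023 is outside the daylight-saving period (1 October 2023 – 25 February 2024), so Casek is on standard time, UTC+03:00.
03:00 local − 3h = 00:00 UTC.

00:00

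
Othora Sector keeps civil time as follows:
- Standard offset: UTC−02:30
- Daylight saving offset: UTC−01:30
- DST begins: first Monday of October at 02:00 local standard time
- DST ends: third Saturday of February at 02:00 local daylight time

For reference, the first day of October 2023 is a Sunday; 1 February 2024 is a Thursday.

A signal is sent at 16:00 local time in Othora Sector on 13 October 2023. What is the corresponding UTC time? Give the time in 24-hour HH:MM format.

1 October 2023 is a Sunday, so the first Monday is October 2.
1 February 2024 is a Thursday, so the first Saturday is February 3 and the third is February 17.
13 October 2023 lies within the daylight-saving period (2 October 2023 – 17 February 2024), so Othora Sector is on daylight time, UTC−01:30.
16:00 local + 1h30m = 17:30 UTC.

17:30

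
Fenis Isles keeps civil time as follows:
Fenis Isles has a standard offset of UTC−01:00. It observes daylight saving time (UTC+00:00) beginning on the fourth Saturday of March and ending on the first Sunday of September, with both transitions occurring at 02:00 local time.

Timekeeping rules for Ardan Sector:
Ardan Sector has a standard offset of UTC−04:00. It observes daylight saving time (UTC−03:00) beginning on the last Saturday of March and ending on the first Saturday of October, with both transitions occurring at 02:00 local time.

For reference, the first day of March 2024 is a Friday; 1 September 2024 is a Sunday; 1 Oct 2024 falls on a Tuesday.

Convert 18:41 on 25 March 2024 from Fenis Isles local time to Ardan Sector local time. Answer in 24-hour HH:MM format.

14:41

1 March 2024 is a Friday, so the first Saturday is March 2 and the fourth is March 23.
1 September 2024 is a Sunday, so the first Sunday is September 1.
25 March 2024 falls between 23 March and 1 September, so daylight saving is in effect and Fenis Isles is at UTC+00:00.
18:41 Fenis Isles − 0h = 18:41 UTC.
1 March 2024 is a Friday, so Saturdays fall on 2, 9, 16, 23, 30; the last is March 30.
1 October 2024 is a Tuesday, so the first Saturday is October 5.
At the standard offset (UTC−04:00), 18:41 UTC − 4h = 14:41 Ardan Sector standard time.
The standard-time date in Ardan Sector, 25 March 2024, is outside the daylight-saving period (30 March – 5 October), so Ardan Sector is on standard time, UTC−04:00.
18:41 UTC − 4h = 14:41 Ardan Sector.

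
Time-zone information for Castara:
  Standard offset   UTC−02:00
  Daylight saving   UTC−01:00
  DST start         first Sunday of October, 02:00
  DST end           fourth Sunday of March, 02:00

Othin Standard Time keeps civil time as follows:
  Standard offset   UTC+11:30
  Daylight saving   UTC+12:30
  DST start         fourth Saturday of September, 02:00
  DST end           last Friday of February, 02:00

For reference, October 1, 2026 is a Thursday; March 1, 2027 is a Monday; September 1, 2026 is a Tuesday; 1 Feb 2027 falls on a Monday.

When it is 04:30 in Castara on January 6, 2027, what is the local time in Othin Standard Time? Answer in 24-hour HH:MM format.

18:00

1 October 2026 is a Thursday, so the first Sunday is October 4.
1 March 2027 is a Monday, so the first Sunday is March 7 and the fourth is March 28.
January 6, 2027 lies within the daylight-saving period (4 October 2026 – 28 March 2027), so Castara is on daylight time, UTC−01:00.
04:30 Castara + 1h = 05:30 UTC.
1 September 2026 is a Tuesday, so the first Saturday is September 5 and the fourth is September 26.
1 February 2027 is a Monday, so Fridays fall on 5, 12, 19, 26; the last is February 26.
At the standard offset (UTC+11:30), 05:30 UTC + 11h30m = 17:00 Othin Standard Time standard time.
The standard-time date in Othin Standard Time, January 6, 2027, falls between 26 September 2026 and 26 February 2027, so daylight saving is in effect and Othin Standard Time is at UTC+12:30.
05:30 UTC + 12h30m = 18:00 Othin Standard Time.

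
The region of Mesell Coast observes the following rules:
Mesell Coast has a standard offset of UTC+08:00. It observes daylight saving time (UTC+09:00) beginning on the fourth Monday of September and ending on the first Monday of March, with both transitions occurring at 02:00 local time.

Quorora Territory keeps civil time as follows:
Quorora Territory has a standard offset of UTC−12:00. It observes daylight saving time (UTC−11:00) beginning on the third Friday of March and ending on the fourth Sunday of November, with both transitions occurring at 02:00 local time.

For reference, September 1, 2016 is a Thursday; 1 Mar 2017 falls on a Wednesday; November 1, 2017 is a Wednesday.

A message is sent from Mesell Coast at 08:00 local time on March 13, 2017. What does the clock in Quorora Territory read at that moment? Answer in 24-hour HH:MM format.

1 September 2016 is a Thursday, so the first Monday is September 5 and the fourth is September 26.
1 March 2017 is a Wednesday, so the first Monday is March 6.
March 13, 2017 does not fall between 26 September 2016 and 6 March 2017, so daylight saving is not in effect and Mesell Coast is at UTC+08:00.
08:00 Mesell Coast − 8h = 00:00 UTC.
1 March 2017 is a Wednesday, so the first Friday is March 3 and the third is March 17.
1 November 2017 is a Wednesday, so the first Sunday is November 5 and the fourth is November 26.
At the standard offset (UTC−12:00), 00:00 UTC − 12h = 12:00 Quorora Territory standard time (rolling into the previous day, 12 March 2017).
Daylight saving runs 17 March – 26 November; the standard-time date in Quorora Territory, March 12, 2017, is outside that window, so Quorora Territory is on standard time at UTC−12:00.
00:00 UTC − 12h = 12:00 Quorora Territory (rolling into the previous day, 12 March 2017).

12:00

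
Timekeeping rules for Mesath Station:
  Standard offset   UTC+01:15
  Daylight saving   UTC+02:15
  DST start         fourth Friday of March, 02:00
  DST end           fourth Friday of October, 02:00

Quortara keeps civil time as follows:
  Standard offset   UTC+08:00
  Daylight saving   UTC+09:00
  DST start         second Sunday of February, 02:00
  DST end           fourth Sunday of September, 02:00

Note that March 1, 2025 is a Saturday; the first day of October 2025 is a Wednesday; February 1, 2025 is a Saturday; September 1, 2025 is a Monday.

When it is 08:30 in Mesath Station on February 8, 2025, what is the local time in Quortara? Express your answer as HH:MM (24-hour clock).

15:15

1 March 2025 is a Saturday, so the first Friday is March 7 and the fourth is March 28.
1 October 2025 is a Wednesday, so the first Friday is October 3 and the fourth is October 24.
February 8, 2025 does not fall between 28 March and 24 October, so daylight saving is not in effect and Mesath Station is at UTC+01:15.
08:30 Mesath Station − 1h15m = 07:15 UTC.
1 February 2025 is a Saturday, so the first Sunday is February 2 and the second is February 9.
1 September 2025 is a Monday, so the first Sunday is September 7 and the fourth is September 28.
At the standard offset (UTC+08:00), 07:15 UTC + 8h = 15:15 Quortara standard time.
The standard-time date in Quortara, February 8, 2025, does not fall between 9 February and 28 September, so daylight saving is not in effect and Quortara is at UTC+08:00.
07:15 UTC + 8h = 15:15 Quortara.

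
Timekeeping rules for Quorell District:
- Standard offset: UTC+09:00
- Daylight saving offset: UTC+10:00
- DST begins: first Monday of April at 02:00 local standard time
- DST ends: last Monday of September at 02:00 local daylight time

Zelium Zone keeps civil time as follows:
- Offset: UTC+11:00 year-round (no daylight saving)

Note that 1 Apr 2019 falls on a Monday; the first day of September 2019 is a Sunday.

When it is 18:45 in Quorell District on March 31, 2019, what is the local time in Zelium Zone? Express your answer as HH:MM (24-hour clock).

1 April 2019 is a Monday, so the first Monday is April 1.
1 September 2019 is a Sunday, so Mondays fall on 2, 9, 16, 23, 30; the last is September 30.
Daylight saving runs 1 April – 30 September; March 31, 2019 is outside that window, so Quorell District is on standard time at UTC+09:00.
18:45 Quorell District − 9h = 09:45 UTC.
Zelium Zone stays on UTC+11:00 all year.
09:45 UTC + 11h = 20:45 Zelium Zone.

20:45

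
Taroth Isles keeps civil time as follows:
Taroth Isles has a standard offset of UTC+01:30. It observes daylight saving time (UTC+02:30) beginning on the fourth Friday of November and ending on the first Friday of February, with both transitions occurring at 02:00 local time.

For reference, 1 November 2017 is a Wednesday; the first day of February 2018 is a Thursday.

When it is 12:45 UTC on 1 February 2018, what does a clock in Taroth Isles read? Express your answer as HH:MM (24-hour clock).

15:15

1 November 2017 is a Wednesday, so the first Friday is November 3 and the fourth is November 24.
1 February 2018 is a Thursday, so the first Friday is February 2.
At the standard offset (UTC+01:30), 12:45 UTC + 1h30m = 14:15 Taroth Isles standard time.
Daylight saving runs 24 November 2017 – 2 February 2018; the standard-time date in Taroth Isles, 1 February 2018, is inside that window, so Taroth Isles is at UTC+02:30.
12:45 UTC + 2h30m = 15:15 local.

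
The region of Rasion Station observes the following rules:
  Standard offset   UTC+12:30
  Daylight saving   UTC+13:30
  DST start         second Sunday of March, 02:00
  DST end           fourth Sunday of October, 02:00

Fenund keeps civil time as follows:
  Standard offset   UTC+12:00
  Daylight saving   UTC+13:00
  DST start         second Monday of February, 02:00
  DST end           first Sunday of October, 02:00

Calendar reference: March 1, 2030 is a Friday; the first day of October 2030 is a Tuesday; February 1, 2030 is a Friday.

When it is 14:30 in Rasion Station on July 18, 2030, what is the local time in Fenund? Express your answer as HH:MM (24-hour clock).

1 March 2030 is a Friday, so the first Sunday is March 3 and the second is March 10.
1 October 2030 is a Tuesday, so the first Sunday is October 6 and the fourth is October 27.
July 18, 2030 lies within the daylight-saving period (10 March – 27 October), so Rasion Station is on daylight time, UTC+13:30.
14:30 Rasion Station − 13h30m = 01:00 UTC.
1 February 2030 is a Friday, so the first Monday is February 4 and the second is February 11.
1 October 2030 is a Tuesday, so the first Sunday is October 6.
At the standard offset (UTC+12:00), 01:00 UTC + 12h = 13:00 Fenund standard time.
The standard-time date in Fenund, July 18, 2030, falls between 11 February and 6 October, so daylight saving is in effect and Fenund is at UTC+13:00.
01:00 UTC + 13h = 14:00 Fenund.

14:00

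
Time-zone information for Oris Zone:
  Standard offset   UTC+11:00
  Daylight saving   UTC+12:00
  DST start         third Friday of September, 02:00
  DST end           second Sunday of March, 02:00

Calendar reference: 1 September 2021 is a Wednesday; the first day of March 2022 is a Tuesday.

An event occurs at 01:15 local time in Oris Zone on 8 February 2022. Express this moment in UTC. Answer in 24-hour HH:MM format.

1 September 2021 is a Wednesday, so the first Friday is September 3 and the third is September 17.
1 March 2022 is a Tuesday, so the first Sunday is March 6 and the second is March 13.
8 February 2022 lies within the daylight-saving period (17 September 2021 – 13 March 2022), so Oris Zone is on daylight time, UTC+12:00.
01:15 local − 12h = 13:15 UTC (rolling into the previous day, 7 February 2022).

13:15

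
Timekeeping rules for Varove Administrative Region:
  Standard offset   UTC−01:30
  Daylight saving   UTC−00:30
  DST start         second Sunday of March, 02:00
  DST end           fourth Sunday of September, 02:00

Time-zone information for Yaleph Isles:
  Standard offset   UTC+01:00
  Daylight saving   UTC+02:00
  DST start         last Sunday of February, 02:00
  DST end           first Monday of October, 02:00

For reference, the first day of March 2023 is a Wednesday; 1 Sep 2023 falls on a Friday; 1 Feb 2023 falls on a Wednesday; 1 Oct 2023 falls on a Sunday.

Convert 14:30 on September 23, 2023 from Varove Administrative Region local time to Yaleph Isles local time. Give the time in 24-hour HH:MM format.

1 March 2023 is a Wednesday, so the first Sunday is March 5 and the second is March 12.
1 September 2023 is a Friday, so the first Sunday is September 3 and the fourth is September 24.
Daylight saving runs 12 March – 24 September; September 23, 2023 is inside that window, so Varove Administrative Region is at UTC−00:30.
14:30 Varove Administrative Region + 0h30m = 15:00 UTC.
1 February 2023 is a Wednesday, so Sundays fall on 5, 12, 19, 26; the last is February 26.
1 October 2023 is a Sunday, so the first Monday is October 2.
At the standard offset (UTC+01:00), 15:00 UTC + 1h = 16:00 Yaleph Isles standard time.
Daylight saving runs 26 February – 2 October; the standard-time date in Yaleph Isles, September 23, 2023, is inside that window, so Yaleph Isles is at UTC+02:00.
15:00 UTC + 2h = 17:00 Yaleph Isles.

17:00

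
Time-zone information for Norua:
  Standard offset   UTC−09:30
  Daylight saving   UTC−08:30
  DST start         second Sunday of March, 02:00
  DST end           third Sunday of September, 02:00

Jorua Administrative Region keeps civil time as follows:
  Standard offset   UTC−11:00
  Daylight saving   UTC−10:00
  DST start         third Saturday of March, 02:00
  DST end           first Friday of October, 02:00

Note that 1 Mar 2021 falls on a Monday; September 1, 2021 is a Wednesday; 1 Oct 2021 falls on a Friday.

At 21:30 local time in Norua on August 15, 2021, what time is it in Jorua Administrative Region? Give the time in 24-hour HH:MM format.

1 March 2021 is a Monday, so the first Sunday is March 7 and the second is March 14.
1 September 2021 is a Wednesday, so the first Sunday is September 5 and the third is September 19.
August 15, 2021 falls between 14 March and 19 September, so daylight saving is in effect and Norua is at UTC−08:30.
21:30 Norua + 8h30m = 06:00 UTC (rolling into the next day, 16 August 2021).
1 March 2021 is a Monday, so the first Saturday is March 6 and the third is March 20.
1 October 2021 is a Friday, so the first Friday is October 1.
At the standard offset (UTC−11:00), 06:00 UTC − 11h = 19:00 Jorua Administrative Region standard time (rolling into the previous day, 15 August 2021).
Daylight saving runs 20 March – 1 October; the standard-time date in Jorua Administrative Region, August 15, 2021, is inside that window, so Jorua Administrative Region is at UTC−10:00.
06:00 UTC − 10h = 20:00 Jorua Administrative Region (rolling into the previous day, 15 August 2021).

20:00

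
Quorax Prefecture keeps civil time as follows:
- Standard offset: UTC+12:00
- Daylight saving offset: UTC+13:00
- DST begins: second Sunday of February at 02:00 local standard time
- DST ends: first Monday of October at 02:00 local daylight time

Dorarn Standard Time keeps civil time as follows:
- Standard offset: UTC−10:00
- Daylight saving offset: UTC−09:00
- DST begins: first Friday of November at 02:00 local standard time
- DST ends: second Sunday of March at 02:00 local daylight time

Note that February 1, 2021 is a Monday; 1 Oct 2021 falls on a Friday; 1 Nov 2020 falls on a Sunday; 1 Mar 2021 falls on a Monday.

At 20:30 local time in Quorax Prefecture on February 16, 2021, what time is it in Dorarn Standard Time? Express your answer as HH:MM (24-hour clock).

1 February 2021 is a Monday, so the first Sunday is February 7 and the second is February 14.
1 October 2021 is a Friday, so the first Monday is October 4.
February 16, 2021 falls between 14 February and 4 October, so daylight saving is in effect and Quorax Prefecture is at UTC+13:00.
20:30 Quorax Prefecture − 13h = 07:30 UTC.
1 November 2020 is a Sunday, so the first Friday is November 6.
1 March 2021 is a Monday, so the first Sunday is March 7 and the second is March 14.
At the standard offset (UTC−10:00), 07:30 UTC − 10h = 21:30 Dorarn Standard Time standard time (rolling into the previous day, 15 February 2021).
The standard-time date in Dorarn Standard Time, February 15, 2021, lies within the daylight-saving period (6 November 2020 – 14 March 2021), so Dorarn Standard Time is on daylight time, UTC−09:00.
07:30 UTC − 9h = 22:30 Dorarn Standard Time (rolling into the previous day, 15 February 2021).

22:30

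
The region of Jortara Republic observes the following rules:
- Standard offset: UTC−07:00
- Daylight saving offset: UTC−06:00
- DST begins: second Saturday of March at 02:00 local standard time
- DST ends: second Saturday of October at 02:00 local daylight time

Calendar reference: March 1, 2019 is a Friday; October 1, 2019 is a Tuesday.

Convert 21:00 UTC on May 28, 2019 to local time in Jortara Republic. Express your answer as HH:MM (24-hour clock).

1 March 2019 is a Friday, so the first Saturday is March 2 and the second is March 9.
1 October 2019 is a Tuesday, so the first Saturday is October 5 and the second is October 12.
At the standard offset (UTC−07:00), 21:00 UTC − 7h = 14:00 Jortara Republic standard time.
Daylight saving runs 9 March – 12 October; the standard-time date in Jortara Republic, May 28, 2019, is inside that window, so Jortara Republic is at UTC−06:00.
21:00 UTC − 6h = 15:00 local.

15:00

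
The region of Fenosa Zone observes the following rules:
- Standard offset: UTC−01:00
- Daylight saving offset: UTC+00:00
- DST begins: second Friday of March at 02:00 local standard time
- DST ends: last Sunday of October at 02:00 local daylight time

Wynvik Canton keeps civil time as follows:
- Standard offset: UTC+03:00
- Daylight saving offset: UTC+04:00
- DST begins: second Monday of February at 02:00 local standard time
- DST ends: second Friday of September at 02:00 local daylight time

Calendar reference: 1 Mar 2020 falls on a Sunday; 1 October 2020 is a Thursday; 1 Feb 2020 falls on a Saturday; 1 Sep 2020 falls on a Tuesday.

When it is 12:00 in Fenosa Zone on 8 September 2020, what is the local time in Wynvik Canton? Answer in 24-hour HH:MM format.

16:00

1 March 2020 is a Sunday, so the first Friday is March 6 and the second is March 13.
1 October 2020 is a Thursday, so Sundays fall on 4, 11, 18, 25; the last is October 25.
8 September 2020 falls between 13 March and 25 October, so daylight saving is in effect and Fenosa Zone is at UTC+00:00.
12:00 Fenosa Zone − 0h = 12:00 UTC.
1 February 2020 is a Saturday, so the first Monday is February 3 and the second is February 10.
1 September 2020 is a Tuesday, so the first Friday is September 4 and the second is September 11.
At the standard offset (UTC+03:00), 12:00 UTC + 3h = 15:00 Wynvik Canton standard time.
The standard-time date in Wynvik Canton, 8 September 2020, lies within the daylight-saving period (10 February – 11 September), so Wynvik Canton is on daylight time, UTC+04:00.
12:00 UTC + 4h = 16:00 Wynvik Canton.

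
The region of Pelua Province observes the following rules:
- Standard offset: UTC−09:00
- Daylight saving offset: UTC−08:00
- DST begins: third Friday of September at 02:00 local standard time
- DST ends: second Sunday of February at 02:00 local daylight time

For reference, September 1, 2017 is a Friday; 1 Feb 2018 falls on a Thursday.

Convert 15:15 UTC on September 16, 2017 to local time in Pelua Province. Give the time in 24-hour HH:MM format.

1 September 2017 is a Friday, so the first Friday is September 1 and the third is September 15.
1 February 2018 is a Thursday, so the first Sunday is February 4 and the second is February 11.
At the standard offset (UTC−09:00), 15:15 UTC − 9h = 06:15 Pelua Province standard time.
The standard-time date in Pelua Province, September 16, 2017, lies within the daylight-saving period (15 September 2017 – 11 February 2018), so Pelua Province is on daylight time, UTC−08:00.
15:15 UTC − 8h = 07:15 local.

07:15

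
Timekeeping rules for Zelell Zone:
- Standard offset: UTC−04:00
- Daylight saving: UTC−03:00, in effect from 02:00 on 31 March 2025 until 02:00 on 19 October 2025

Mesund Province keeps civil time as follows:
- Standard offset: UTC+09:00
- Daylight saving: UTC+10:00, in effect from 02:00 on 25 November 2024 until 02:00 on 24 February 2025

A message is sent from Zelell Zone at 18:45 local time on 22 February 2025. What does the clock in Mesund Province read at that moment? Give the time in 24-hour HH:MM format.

22 February 2025 does not fall between 31 March and 19 October, so daylight saving is not in effect and Zelell Zone is at UTC−04:00.
18:45 Zelell Zone + 4h = 22:45 UTC.
At the standard offset (UTC+09:00), 22:45 UTC + 9h = 07:45 Mesund Province standard time (rolling into the next day, 23 February 2025).
The standard-time date in Mesund Province, 23 February 2025, falls between 25 November 2024 and 24 February 2025, so daylight saving is in effect and Mesund Province is at UTC+10:00.
22:45 UTC + 10h = 08:45 Mesund Province (rolling into the next day, 23 February 2025).

08:45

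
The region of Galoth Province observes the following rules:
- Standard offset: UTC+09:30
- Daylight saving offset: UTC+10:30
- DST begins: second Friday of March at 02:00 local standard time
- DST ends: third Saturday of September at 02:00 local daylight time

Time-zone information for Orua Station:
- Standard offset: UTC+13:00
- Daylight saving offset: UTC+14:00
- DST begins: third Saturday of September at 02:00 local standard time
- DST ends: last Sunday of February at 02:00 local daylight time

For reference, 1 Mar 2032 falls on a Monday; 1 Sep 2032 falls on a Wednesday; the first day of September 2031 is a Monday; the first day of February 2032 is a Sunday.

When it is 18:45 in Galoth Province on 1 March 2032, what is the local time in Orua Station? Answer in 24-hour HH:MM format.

22:15

1 March 2032 is a Monday, so the first Friday is March 5 and the second is March 12.
1 September 2032 is a Wednesday, so the first Saturday is September 4 and the third is September 18.
1 March 2032 does not fall between 12 March and 18 September, so daylight saving is not in effect and Galoth Province is at UTC+09:30.
18:45 Galoth Province − 9h30m = 09:15 UTC.
1 September 2031 is a Monday, so the first Saturday is September 6 and the third is September 20.
1 February 2032 is a Sunday, so Sundays fall on 1, 8, 15, 22, 29; the last is February 29.
At the standard offset (UTC+13:00), 09:15 UTC + 13h = 22:15 Orua Station standard time.
The standard-time date in Orua Station, 1 March 2032, does not fall between 20 September 2031 and 29 February 2032, so daylight saving is not in effect and Orua Station is at UTC+13:00.
09:15 UTC + 13h = 22:15 Orua Station.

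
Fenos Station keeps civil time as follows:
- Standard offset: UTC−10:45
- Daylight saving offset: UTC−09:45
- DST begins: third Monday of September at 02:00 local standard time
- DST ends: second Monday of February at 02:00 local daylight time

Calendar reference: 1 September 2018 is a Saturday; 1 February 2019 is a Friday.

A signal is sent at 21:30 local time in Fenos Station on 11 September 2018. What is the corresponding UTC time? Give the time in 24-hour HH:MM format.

1 September 2018 is a Saturday, so the first Monday is September 3 and the third is September 17.
1 February 2019 is a Friday, so the first Monday is February 4 and the second is February 11.
Daylight saving runs 17 September 2018 – 11 February 2019; 11 September 2018 is outside that window, so Fenos Station is on standard time at UTC−10:45.
21:30 local + 10h45m = 08:15 UTC (rolling into the next day, 12 September 2018).

08:15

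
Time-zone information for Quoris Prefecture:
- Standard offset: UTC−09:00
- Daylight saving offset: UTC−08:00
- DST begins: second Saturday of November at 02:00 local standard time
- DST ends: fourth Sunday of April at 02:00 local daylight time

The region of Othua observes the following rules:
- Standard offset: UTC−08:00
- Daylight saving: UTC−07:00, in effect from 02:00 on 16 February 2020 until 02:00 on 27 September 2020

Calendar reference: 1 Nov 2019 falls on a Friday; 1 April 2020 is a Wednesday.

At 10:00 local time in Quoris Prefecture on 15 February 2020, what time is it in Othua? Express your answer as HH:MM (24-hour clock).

1 November 2019 is a Friday, so the first Saturday is November 2 and the second is November 9.
1 April 2020 is a Wednesday, so the first Sunday is April 5 and the fourth is April 26.
15 February 2020 falls between 9 November 2019 and 26 April 2020, so daylight saving is in effect and Quoris Prefecture is at UTC−08:00.
10:00 Quoris Prefecture + 8h = 18:00 UTC.
At the standard offset (UTC−08:00), 18:00 UTC − 8h = 10:00 Othua standard time.
The standard-time date in Othua, 15 February 2020, does not fall between 16 February and 27 September, so daylight saving is not in effect and Othua is at UTC−08:00.
18:00 UTC − 8h = 10:00 Othua.

10:00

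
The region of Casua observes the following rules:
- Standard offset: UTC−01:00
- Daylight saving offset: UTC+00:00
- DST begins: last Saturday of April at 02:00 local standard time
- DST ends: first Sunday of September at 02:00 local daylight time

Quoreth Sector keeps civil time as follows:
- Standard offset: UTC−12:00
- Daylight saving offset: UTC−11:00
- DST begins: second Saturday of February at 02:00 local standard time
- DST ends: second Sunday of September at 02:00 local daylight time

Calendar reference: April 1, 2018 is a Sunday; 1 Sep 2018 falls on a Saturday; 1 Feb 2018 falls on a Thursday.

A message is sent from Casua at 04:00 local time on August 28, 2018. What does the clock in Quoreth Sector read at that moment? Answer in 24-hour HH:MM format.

17:00

1 April 2018 is a Sunday, so Saturdays fall on 7, 14, 21, 28; the last is April 28.
1 September 2018 is a Saturday, so the first Sunday is September 2.
August 28, 2018 falls between 28 April and 2 September, so daylight saving is in effect and Casua is at UTC+00:00.
04:00 Casua − 0h = 04:00 UTC.
1 February 2018 is a Thursday, so the first Saturday is February 3 and the second is February 10.
1 September 2018 is a Saturday, so the first Sunday is September 2 and the second is September 9.
At the standard offset (UTC−12:00), 04:00 UTC − 12h = 16:00 Quoreth Sector standard time (rolling into the previous day, 27 August 2018).
The standard-time date in Quoreth Sector, August 27, 2018, lies within the daylight-saving period (10 February – 9 September), so Quoreth Sector is on daylight time, UTC−11:00.
04:00 UTC − 11h = 17:00 Quoreth Sector (rolling into the previous day, 27 August 2018).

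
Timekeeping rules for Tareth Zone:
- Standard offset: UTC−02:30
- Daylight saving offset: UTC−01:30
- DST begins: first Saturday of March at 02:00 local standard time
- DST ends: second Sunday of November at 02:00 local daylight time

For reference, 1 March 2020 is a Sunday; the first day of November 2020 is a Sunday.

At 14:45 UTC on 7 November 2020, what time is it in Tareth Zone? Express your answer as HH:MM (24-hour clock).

13:15

1 March 2020 is a Sunday, so the first Saturday is March 7.
1 November 2020 is a Sunday, so the first Sunday is November 1 and the second is November 8.
At the standard offset (UTC−02:30), 14:45 UTC − 2h30m = 12:15 Tareth Zone standard time.
The standard-time date in Tareth Zone, 7 November 2020, lies within the daylight-saving period (7 March – 8 November), so Tareth Zone is on daylight time, UTC−01:30.
14:45 UTC − 1h30m = 13:15 local.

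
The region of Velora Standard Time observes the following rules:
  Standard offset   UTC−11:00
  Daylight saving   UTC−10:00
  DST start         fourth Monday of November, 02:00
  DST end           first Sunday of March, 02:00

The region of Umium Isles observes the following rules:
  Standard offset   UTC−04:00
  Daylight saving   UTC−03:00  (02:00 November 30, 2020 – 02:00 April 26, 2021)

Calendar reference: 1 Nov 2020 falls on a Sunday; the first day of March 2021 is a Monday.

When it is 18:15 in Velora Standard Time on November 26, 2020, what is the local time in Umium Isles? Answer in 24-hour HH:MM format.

00:15

1 November 2020 is a Sunday, so the first Monday is November 2 and the fourth is November 23.
1 March 2021 is a Monday, so the first Sunday is March 7.
November 26, 2020 lies within the daylight-saving period (23 November 2020 – 7 March 2021), so Velora Standard Time is on daylight time, UTC−10:00.
18:15 Velora Standard Time + 10h = 04:15 UTC (rolling into the next day, 27 November 2020).
At the standard offset (UTC−04:00), 04:15 UTC − 4h = 00:15 Umium Isles standard time.
Daylight saving runs 30 November 2020 – 26 April 2021; the standard-time date in Umium Isles, November 27, 2020, is outside that window, so Umium Isles is on standard time at UTC−04:00.
04:15 UTC − 4h = 00:15 Umium Isles.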